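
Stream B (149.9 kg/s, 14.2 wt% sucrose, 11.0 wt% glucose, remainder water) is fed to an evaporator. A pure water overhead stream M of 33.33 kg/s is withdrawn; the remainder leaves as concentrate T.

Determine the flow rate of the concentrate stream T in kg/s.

Concentrate = 149.9 − 33.33 = 116.57 kg/s.

116.6 kg/s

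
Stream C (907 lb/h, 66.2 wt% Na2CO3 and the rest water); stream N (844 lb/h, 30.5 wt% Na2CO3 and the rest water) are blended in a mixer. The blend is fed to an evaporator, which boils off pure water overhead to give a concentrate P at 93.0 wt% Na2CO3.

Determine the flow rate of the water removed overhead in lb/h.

828.6 lb/h

Na2CO3 entering = 907×0.662 + 844×0.305 = 857.85 lb/h.
All Na2CO3 reports to P, so P = 857.85/0.930 = 922.42 lb/h.
Total feed = 1751 lb/h; overhead = 1751 − 922.42 = 828.58 lb/h.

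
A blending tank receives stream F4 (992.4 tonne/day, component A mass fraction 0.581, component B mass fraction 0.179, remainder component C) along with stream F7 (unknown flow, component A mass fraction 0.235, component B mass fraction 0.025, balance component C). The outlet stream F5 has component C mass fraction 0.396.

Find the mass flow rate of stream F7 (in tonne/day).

450 tonne/day

Let F7 be the unknown flow. Total out = 992.4 + F7.
component C balance: 238.18 + 0.740·F7 = 0.396·(992.4 + F7)
(0.740 − 0.396)·F7 = 0.396×992.4 − 238.18 = 154.81
F7 = 154.81 / 0.344 = 450.04 tonne/day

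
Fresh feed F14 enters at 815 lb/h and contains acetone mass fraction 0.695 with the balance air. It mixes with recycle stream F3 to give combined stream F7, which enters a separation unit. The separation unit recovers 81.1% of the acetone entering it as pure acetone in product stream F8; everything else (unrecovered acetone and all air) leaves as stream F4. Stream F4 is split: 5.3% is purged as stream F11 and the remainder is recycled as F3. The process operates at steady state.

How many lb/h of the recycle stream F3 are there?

air enters only via F14 and leaves only via the purge: 815×0.305 = 0.053×(air in F4), and the separation unit passes all air, so air in F7 = air in F4 = 4690.1 lb/h.
acetone in F7: m_A = 815×0.695 + (1−0.053)·(1−0.811)·m_A, so m_A = 566.42/0.8210 = 689.91 lb/h.
F4 = (1−0.811)×689.91 + 4690.1 = 4820.5 lb/h.
Recycle F3 = (1−0.053)×4820.5 = 4565 lb/h.

4565 lb/h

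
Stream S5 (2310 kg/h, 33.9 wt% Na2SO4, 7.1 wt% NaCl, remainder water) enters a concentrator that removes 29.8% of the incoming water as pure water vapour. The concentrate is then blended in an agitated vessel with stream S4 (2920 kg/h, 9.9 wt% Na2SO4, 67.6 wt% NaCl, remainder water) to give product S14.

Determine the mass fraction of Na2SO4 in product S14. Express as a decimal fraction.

0.222

Vapour removed = 0.298×0.590×2310 = 406.14 kg/h; concentrate = 1903.9 kg/h.
Na2SO4 reaching the mixer = 783.09 (from concentrate) + 2920×0.099 = 1072.2 kg/h.
Product flow = 1903.9 + 2920 = 4823.9 kg/h; Na2SO4 fraction = 0.222.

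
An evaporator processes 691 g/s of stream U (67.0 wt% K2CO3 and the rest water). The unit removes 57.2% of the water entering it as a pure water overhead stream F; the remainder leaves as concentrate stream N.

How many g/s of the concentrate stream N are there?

water entering = 691×0.330 = 228.03 g/s; overhead removed = 0.572×228.03 = 130.43 g/s.
Concentrate = 691 − 130.43 = 560.57 g/s.

560.6 g/s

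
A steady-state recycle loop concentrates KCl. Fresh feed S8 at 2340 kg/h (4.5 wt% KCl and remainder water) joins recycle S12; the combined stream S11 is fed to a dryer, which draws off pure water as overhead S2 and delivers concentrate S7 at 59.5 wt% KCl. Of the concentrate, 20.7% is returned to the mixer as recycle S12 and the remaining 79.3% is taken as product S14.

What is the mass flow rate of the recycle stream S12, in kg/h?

Overall KCl balance (none leaves overhead): KCl in fresh feed = KCl in product, i.e. 2340×0.045 = (1−0.207)·S7·0.595.
S7 = 105.3/(0.595×0.793) = 223.17 kg/h.
Recycle S12 = 0.207×223.17 = 46.196 kg/h.

46.2 kg/h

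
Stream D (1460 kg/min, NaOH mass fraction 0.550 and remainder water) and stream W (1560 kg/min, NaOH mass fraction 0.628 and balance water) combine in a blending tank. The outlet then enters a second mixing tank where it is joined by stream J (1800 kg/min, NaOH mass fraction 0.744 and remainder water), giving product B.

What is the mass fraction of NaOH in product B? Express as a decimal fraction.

0.648

Overall, product flow = 4820 kg/min.
NaOH in = 1460×0.550 + 1560×0.628 + 1800×0.744 = 3121.9 kg/min.
NaOH fraction in B = 0.648.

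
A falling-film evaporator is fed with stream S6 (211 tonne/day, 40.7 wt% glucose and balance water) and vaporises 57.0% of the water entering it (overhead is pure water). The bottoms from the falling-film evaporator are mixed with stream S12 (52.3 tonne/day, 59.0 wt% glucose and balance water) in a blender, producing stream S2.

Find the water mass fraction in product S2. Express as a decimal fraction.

0.392

Vapour removed = 0.570×0.593×211 = 71.32 tonne/day; concentrate = 139.68 tonne/day.
water reaching the mixer = 53.803 (from concentrate) + 52.3×0.410 = 75.246 tonne/day.
Product flow = 139.68 + 52.3 = 191.98 tonne/day; water fraction = 0.392.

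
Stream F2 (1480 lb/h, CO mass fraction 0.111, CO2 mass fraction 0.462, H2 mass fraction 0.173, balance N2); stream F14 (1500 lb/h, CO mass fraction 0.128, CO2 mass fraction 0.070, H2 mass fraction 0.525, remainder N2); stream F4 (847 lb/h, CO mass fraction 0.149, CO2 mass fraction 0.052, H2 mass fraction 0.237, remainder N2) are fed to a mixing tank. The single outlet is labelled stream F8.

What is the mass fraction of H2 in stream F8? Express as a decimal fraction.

Total flow out = 1480 + 1500 + 847 = 3827 lb/h.
H2 in = 1480×0.173 + 1500×0.525 + 847×0.237 = 1244.3 lb/h.
H2 mass fraction in F8 = 1244.3/3827 = 0.325.

0.325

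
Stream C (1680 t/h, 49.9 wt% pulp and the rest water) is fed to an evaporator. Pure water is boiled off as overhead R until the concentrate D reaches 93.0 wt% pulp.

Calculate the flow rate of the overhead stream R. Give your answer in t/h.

pulp is conserved: 1680×0.499 = 838.32 t/h all reports to the concentrate.
Concentrate = 838.32/(target fraction) = 901.42 t/h.
Overhead = 1680 − 901.42 = 778.58 t/h.

778.6 t/h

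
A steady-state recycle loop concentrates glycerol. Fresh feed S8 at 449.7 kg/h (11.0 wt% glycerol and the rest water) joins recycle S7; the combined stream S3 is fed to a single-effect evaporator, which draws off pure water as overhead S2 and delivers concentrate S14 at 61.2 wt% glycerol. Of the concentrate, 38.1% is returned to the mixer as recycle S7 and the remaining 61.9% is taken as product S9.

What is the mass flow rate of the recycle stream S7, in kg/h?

49.75 kg/h

Overall glycerol balance (none leaves overhead): glycerol in fresh feed = glycerol in product, i.e. 449.7×0.110 = (1−0.381)·S14·0.612.
S14 = 49.467/(0.612×0.619) = 130.58 kg/h.
Recycle S7 = 0.381×130.58 = 49.751 kg/h.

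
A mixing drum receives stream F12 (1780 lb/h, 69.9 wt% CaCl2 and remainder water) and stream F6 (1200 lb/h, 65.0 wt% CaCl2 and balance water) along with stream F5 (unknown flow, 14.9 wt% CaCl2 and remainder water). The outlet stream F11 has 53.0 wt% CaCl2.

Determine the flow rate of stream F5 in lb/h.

1168 lb/h

Let F5 be the unknown flow. Total out = 2980 + F5.
CaCl2 balance: 2024.2 + 0.149·F5 = 0.530·(2980 + F5)
(0.149 − 0.530)·F5 = 0.530×2980 − 2024.2 = -444.82
F5 = -444.82 / -0.381 = 1167.5 lb/h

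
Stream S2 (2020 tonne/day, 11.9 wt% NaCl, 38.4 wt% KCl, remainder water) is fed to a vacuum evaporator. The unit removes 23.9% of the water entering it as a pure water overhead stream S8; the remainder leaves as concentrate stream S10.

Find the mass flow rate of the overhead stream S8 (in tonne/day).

water entering = 2020×0.497 = 1003.9 tonne/day; overhead removed = 0.239×1003.9 = 239.94 tonne/day.

239.9 tonne/day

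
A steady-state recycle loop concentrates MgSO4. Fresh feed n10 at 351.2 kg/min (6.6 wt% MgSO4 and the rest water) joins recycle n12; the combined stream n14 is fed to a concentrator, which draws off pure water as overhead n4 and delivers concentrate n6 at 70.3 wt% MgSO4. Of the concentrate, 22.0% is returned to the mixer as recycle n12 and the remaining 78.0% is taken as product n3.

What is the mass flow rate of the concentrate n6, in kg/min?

42.27 kg/min

Overall MgSO4 balance (none leaves overhead): MgSO4 in fresh feed = MgSO4 in product, i.e. 351.2×0.066 = (1−0.220)·n6·0.703.
n6 = 23.179/(0.703×0.780) = 42.272 kg/min.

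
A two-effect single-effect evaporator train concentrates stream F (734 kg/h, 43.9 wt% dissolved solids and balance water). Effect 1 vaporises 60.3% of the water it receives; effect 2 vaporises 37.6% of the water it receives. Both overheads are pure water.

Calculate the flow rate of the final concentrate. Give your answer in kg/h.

water in feed = 734×0.561 = 411.77 kg/h.
After stage 1: water left = (1−0.603)×411.77 = 163.47; stream total = 485.7 kg/h.
After stage 2: water left = (1−0.376)×163.47 = 102.01; final concentrate = 424.23 kg/h.

424.2 kg/h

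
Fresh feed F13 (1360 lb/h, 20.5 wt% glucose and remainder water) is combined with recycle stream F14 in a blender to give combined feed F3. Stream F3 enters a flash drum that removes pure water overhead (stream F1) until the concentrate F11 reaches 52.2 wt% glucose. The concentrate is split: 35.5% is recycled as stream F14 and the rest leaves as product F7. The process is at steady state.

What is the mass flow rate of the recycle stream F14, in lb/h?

Overall glucose balance (none leaves overhead): glucose in fresh feed = glucose in product, i.e. 1360×0.205 = (1−0.355)·F11·0.522.
F11 = 278.8/(0.522×0.645) = 828.06 lb/h.
Recycle F14 = 0.355×828.06 = 293.96 lb/h.

294 lb/h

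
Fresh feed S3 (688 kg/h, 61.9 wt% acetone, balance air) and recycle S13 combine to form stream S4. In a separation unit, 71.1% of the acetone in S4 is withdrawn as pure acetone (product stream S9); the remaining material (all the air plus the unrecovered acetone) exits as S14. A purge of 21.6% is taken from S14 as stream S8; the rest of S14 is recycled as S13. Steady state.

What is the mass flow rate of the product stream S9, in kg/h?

391.5 kg/h

acetone in S4: m_A = 688×0.619 + (1−0.216)·(1−0.711)·m_A, so m_A = 425.87/0.7734 = 550.63 kg/h.
Product S9 = 0.711×550.63 = 391.5 kg/h.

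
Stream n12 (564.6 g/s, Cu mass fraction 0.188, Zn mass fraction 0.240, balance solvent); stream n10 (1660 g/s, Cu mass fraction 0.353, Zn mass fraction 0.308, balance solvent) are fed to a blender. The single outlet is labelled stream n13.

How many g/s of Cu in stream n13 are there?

Cu out = Cu in = 564.6×0.188 + 1660×0.353 = 692.12 g/s.

692.1 g/s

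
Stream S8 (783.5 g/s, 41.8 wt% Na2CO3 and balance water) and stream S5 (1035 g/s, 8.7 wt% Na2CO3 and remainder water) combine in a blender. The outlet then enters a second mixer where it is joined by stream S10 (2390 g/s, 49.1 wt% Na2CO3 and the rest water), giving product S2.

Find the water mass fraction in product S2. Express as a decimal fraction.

Overall, product flow = 4208.5 g/s.
water in = 783.5×0.582 + 1035×0.913 + 2390×0.509 = 2617.5 g/s.
water fraction in S2 = 0.6219.

0.6219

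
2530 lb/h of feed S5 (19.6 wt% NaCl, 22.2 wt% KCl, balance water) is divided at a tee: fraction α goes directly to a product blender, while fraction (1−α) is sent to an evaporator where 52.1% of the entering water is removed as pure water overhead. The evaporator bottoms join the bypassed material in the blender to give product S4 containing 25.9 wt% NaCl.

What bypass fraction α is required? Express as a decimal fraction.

All 2530×0.196 = 495.88 lb/h of NaCl reaches S4, so S4 = 495.88/0.259 = 1914.6 lb/h and vapour = 615.41 lb/h.
The evaporator receives (1−α)·2530 of feed at 0.582 water and removes 0.521 of that water:
0.521×0.582×(1−α)×2530 = 615.41
(1−α) = 615.41/767.15 = 0.8022;  α = 0.1978.

0.198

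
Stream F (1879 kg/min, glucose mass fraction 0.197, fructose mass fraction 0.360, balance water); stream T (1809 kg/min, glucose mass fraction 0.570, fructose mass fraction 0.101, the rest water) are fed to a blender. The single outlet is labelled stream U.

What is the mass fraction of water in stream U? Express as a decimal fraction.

Total flow out = 1879 + 1809 = 3688 kg/min.
water in = 1879×0.443 + 1809×0.329 = 1427.6 kg/min.
water mass fraction in U = 1427.6/3688 = 0.387.

0.387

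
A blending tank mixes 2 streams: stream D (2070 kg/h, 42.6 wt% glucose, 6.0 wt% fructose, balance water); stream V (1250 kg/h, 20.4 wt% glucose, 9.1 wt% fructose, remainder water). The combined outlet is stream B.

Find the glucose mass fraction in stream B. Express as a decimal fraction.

Total flow out = 2070 + 1250 = 3320 kg/h.
glucose in = 2070×0.426 + 1250×0.204 = 1136.8 kg/h.
glucose mass fraction in B = 1136.8/3320 = 0.3424.

0.3424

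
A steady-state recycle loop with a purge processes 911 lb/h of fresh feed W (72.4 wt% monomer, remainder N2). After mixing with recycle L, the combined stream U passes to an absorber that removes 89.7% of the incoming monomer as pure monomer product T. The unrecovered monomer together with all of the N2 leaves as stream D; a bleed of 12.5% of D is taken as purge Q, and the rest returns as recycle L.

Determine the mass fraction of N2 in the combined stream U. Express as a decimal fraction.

0.735

N2 enters only via W and leaves only via the purge: 911×0.276 = 0.125×(N2 in D), and the absorber passes all N2, so N2 in U = N2 in D = 2011.5 lb/h.
monomer in U: m_A = 911×0.724 + (1−0.125)·(1−0.897)·m_A, so m_A = 659.56/0.9099 = 724.9 lb/h.
U = 724.9 + 2011.5 = 2736.4 lb/h.
N2 fraction in U = 2011.5/2736.4 = 0.735.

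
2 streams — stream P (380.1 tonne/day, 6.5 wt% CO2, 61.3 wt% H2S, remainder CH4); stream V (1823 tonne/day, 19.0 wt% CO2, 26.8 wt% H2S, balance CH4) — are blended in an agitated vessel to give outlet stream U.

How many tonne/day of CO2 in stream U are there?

CO2 out = CO2 in = 380.1×0.065 + 1823×0.190 = 371.08 tonne/day.

371.1 tonne/day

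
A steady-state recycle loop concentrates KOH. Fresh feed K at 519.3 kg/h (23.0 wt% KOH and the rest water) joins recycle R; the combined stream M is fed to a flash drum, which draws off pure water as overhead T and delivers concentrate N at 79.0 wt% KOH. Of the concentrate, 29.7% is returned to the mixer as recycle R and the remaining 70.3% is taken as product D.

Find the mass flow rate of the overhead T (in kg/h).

368.1 kg/h

Overall KOH balance (none leaves overhead): KOH in fresh feed = KOH in product, i.e. 519.3×0.230 = (1−0.297)·N·0.790.
N = 119.44/(0.790×0.703) = 215.06 kg/h.
Recycle R = 0.297×215.06 = 63.873 kg/h.
Combined feed M = 519.3 + 63.873 = 583.17 kg/h.
Overhead T = M − N = 583.17 − 215.06 = 368.11 kg/h.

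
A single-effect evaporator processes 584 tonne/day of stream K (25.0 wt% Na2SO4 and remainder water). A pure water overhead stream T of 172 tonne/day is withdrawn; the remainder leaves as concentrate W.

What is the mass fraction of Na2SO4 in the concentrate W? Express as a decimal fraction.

Na2SO4 is not removed: 584×0.250 = 146 tonne/day of Na2SO4 enters W.
Concentrate = 584 − 172 = 412 tonne/day.
Mass fraction = 146/412 = 0.354.

0.354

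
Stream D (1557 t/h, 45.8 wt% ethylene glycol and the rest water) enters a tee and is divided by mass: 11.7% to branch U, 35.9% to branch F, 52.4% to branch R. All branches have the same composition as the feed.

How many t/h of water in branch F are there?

303 t/h

Branch F total = 0.359×1557 = 558.96 t/h.
water in F = 0.542×558.96 = 302.96 t/h.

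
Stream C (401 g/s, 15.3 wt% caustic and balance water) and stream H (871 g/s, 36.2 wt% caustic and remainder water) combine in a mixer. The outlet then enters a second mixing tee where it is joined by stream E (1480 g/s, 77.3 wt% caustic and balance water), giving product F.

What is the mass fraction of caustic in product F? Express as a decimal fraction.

Overall, product flow = 2752 g/s.
caustic in = 401×0.153 + 871×0.362 + 1480×0.773 = 1520.7 g/s.
caustic fraction in F = 0.5526.

0.5526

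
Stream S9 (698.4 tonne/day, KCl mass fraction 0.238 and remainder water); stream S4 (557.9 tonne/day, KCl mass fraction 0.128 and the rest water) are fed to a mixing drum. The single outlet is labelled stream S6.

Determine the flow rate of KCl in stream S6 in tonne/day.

237.6 tonne/day

KCl out = KCl in = 698.4×0.238 + 557.9×0.128 = 237.63 tonne/day.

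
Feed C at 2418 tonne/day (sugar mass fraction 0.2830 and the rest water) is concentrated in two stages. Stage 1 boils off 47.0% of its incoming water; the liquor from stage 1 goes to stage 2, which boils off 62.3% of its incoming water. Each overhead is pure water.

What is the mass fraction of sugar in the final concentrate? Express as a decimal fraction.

water in feed = 2418×0.717 = 1733.7 tonne/day.
After stage 1: water left = (1−0.470)×1733.7 = 918.86; stream total = 1603.2 tonne/day.
After stage 2: water left = (1−0.623)×918.86 = 346.41; final concentrate = 1030.7 tonne/day.
sugar fraction = 684.29/1030.7 = 0.6639.

0.6639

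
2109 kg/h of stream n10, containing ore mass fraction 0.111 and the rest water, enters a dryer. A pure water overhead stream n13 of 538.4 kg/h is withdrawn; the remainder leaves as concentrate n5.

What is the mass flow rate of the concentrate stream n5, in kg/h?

Concentrate = 2109 − 538.4 = 1570.6 kg/h.

1571 kg/h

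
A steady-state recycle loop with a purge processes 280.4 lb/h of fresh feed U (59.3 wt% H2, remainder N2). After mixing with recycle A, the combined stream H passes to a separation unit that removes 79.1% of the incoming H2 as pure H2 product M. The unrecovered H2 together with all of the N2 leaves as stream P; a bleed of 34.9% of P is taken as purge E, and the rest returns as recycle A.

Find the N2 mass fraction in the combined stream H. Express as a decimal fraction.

0.629

N2 enters only via U and leaves only via the purge: 280.4×0.407 = 0.349×(N2 in P), and the separation unit passes all N2, so N2 in H = N2 in P = 327 lb/h.
H2 in H: m_A = 280.4×0.593 + (1−0.349)·(1−0.791)·m_A, so m_A = 166.28/0.8639 = 192.46 lb/h.
H = 192.46 + 327 = 519.46 lb/h.
N2 fraction in H = 327/519.46 = 0.629.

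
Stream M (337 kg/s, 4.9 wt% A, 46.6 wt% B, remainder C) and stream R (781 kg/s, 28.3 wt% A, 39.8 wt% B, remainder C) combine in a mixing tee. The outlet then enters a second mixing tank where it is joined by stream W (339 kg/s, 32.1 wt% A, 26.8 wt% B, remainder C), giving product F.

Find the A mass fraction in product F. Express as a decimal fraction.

0.238

Overall, product flow = 1457 kg/s.
A in = 337×0.049 + 781×0.283 + 339×0.321 = 346.35 kg/s.
A fraction in F = 0.238.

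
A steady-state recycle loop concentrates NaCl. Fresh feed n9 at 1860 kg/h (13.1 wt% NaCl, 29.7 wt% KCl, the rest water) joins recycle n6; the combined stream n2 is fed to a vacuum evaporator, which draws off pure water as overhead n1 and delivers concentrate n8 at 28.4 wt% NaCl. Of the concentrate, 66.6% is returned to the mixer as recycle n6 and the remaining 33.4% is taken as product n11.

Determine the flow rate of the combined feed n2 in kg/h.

3571 kg/h

Overall NaCl balance (none leaves overhead): NaCl in fresh feed = NaCl in product, i.e. 1860×0.131 = (1−0.666)·n8·0.284.
n8 = 243.66/(0.284×0.334) = 2568.7 kg/h.
Recycle n6 = 0.666×2568.7 = 1710.8 kg/h.
Combined feed n2 = 1860 + 1710.8 = 3570.8 kg/h.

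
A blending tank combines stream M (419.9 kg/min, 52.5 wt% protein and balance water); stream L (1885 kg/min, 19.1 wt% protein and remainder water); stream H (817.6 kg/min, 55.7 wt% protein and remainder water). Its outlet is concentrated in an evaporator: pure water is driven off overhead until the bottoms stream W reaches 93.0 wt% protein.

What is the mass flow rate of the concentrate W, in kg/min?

protein entering = 419.9×0.525 + 1885×0.191 + 817.6×0.557 = 1035.9 kg/min.
All protein reports to W, so W = 1035.9/0.930 = 1113.9 kg/min.

1114 kg/min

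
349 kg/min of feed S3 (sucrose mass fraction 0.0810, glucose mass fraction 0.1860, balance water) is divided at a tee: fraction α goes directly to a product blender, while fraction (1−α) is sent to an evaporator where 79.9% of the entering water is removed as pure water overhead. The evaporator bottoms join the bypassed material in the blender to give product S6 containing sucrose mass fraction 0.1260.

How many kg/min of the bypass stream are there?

136.2 kg/min

All 349×0.081 = 28.269 kg/min of sucrose reaches S6, so S6 = 28.269/0.126 = 224.36 kg/min and vapour = 124.64 kg/min.
The evaporator receives (1−α)·349 of feed at 0.733 water and removes 0.799 of that water:
0.799×0.733×(1−α)×349 = 124.64
(1−α) = 124.64/204.4 = 0.6098;  α = 0.3902.
Bypass flow = 0.3902×349 = 136.18 kg/min.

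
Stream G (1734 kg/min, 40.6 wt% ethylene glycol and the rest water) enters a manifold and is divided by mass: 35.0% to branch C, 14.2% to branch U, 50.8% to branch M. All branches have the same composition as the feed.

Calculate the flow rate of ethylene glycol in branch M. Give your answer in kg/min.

Branch M total = 0.508×1734 = 880.87 kg/min.
ethylene glycol in M = 0.406×880.87 = 357.63 kg/min.

357.6 kg/min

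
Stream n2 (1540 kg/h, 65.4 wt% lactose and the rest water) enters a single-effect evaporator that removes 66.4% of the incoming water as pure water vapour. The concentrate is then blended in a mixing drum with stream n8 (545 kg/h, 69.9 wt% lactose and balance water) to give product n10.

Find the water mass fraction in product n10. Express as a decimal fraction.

Vapour removed = 0.664×0.346×1540 = 353.81 kg/h; concentrate = 1186.2 kg/h.
water reaching the mixer = 179.03 (from concentrate) + 545×0.301 = 343.08 kg/h.
Product flow = 1186.2 + 545 = 1731.2 kg/h; water fraction = 0.1982.

0.1982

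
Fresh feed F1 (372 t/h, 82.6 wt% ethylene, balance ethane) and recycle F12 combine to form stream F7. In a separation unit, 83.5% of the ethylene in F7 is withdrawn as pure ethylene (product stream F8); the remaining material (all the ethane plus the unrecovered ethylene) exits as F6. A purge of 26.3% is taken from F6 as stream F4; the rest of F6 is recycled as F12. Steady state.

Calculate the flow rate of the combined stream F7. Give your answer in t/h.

595.9 t/h

ethane enters only via F1 and leaves only via the purge: 372×0.174 = 0.263×(ethane in F6), and the separation unit passes all ethane, so ethane in F7 = ethane in F6 = 246.11 t/h.
ethylene in F7: m_A = 372×0.826 + (1−0.263)·(1−0.835)·m_A, so m_A = 307.27/0.8784 = 349.81 t/h.
F7 = 349.81 + 246.11 = 595.92 t/h.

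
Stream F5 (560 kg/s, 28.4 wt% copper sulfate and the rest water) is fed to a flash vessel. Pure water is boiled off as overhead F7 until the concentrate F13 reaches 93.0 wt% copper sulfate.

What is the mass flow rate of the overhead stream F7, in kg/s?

389 kg/s

copper sulfate is conserved: 560×0.284 = 159.04 kg/s all reports to the concentrate.
Concentrate = 159.04/(target fraction) = 171.01 kg/s.
Overhead = 560 − 171.01 = 388.99 kg/s.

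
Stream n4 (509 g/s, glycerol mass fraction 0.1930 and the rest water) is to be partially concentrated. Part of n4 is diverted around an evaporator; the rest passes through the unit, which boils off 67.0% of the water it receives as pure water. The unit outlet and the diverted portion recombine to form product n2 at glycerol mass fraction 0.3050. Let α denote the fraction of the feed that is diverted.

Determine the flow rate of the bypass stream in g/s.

163.3 g/s

All 509×0.193 = 98.237 g/s of glycerol reaches n2, so n2 = 98.237/0.305 = 322.09 g/s and vapour = 186.91 g/s.
The evaporator receives (1−α)·509 of feed at 0.807 water and removes 0.670 of that water:
0.670×0.807×(1−α)×509 = 186.91
(1−α) = 186.91/275.21 = 0.6792;  α = 0.3208.
Bypass flow = 0.3208×509 = 163.31 g/s.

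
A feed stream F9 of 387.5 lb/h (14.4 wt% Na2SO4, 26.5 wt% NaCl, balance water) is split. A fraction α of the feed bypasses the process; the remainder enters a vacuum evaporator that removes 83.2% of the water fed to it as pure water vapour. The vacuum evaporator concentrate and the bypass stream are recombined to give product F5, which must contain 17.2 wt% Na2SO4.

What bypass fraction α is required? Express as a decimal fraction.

0.669

All 387.5×0.144 = 55.8 lb/h of Na2SO4 reaches F5, so F5 = 55.8/0.172 = 324.42 lb/h and vapour = 63.081 lb/h.
The evaporator receives (1−α)·387.5 of feed at 0.591 water and removes 0.832 of that water:
0.832×0.591×(1−α)×387.5 = 63.081
(1−α) = 63.081/190.54 = 0.3311;  α = 0.6689.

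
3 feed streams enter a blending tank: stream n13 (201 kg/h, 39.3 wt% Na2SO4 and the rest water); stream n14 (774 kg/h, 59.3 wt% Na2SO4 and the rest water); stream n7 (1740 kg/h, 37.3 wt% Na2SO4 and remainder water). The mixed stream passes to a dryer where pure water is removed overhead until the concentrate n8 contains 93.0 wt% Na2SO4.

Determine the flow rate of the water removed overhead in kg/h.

1439 kg/h

Na2SO4 entering = 201×0.393 + 774×0.593 + 1740×0.373 = 1187 kg/h.
All Na2SO4 reports to n8, so n8 = 1187/0.930 = 1276.3 kg/h.
Total feed = 2715 kg/h; overhead = 2715 − 1276.3 = 1438.7 kg/h.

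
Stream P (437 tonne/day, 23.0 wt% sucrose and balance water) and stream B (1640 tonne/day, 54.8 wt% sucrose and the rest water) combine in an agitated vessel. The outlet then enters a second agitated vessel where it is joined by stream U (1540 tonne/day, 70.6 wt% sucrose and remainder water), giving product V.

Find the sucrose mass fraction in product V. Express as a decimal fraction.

Overall, product flow = 3617 tonne/day.
sucrose in = 437×0.230 + 1640×0.548 + 1540×0.706 = 2086.5 tonne/day.
sucrose fraction in V = 0.5769.

0.5769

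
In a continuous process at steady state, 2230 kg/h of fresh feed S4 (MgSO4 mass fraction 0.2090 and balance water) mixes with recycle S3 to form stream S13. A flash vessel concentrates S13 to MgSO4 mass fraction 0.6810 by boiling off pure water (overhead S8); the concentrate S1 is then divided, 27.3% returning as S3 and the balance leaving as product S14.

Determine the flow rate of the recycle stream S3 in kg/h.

257 kg/h

Overall MgSO4 balance (none leaves overhead): MgSO4 in fresh feed = MgSO4 in product, i.e. 2230×0.209 = (1−0.273)·S1·0.681.
S1 = 466.07/(0.681×0.727) = 941.39 kg/h.
Recycle S3 = 0.273×941.39 = 257 kg/h.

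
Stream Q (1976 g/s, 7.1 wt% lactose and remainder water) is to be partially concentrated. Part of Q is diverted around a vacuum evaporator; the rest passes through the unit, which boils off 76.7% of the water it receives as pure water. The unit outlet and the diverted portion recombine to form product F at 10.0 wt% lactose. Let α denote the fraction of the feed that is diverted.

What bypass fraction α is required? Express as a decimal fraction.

All 1976×0.071 = 140.3 g/s of lactose reaches F, so F = 140.3/0.100 = 1403 g/s and vapour = 573.04 g/s.
The evaporator receives (1−α)·1976 of feed at 0.929 water and removes 0.767 of that water:
0.767×0.929×(1−α)×1976 = 573.04
(1−α) = 573.04/1408 = 0.4070;  α = 0.5930.

0.593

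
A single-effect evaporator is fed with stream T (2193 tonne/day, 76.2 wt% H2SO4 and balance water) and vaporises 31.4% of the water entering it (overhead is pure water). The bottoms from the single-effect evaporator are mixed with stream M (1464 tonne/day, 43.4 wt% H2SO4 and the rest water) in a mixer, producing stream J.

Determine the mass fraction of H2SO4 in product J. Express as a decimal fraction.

Vapour removed = 0.314×0.238×2193 = 163.89 tonne/day; concentrate = 2029.1 tonne/day.
H2SO4 reaching the mixer = 1671.1 (from concentrate) + 1464×0.434 = 2306.4 tonne/day.
Product flow = 2029.1 + 1464 = 3493.1 tonne/day; H2SO4 fraction = 0.6603.

0.6603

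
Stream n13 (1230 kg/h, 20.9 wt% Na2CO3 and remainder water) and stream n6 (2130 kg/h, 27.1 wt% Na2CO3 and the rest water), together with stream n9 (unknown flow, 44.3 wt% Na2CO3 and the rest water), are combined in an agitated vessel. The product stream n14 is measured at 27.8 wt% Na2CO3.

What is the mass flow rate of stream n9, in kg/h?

Let n9 be the unknown flow. Total out = 3360 + n9.
Na2CO3 balance: 834.3 + 0.443·n9 = 0.278·(3360 + n9)
(0.443 − 0.278)·n9 = 0.278×3360 − 834.3 = 99.78
n9 = 99.78 / 0.165 = 604.73 kg/h

604.7 kg/h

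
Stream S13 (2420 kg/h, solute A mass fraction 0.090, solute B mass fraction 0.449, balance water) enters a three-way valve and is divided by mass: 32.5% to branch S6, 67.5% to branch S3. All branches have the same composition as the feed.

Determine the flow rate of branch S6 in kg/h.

786.5 kg/h

Branch S6 flow = 0.325×2420 = 786.5 kg/h.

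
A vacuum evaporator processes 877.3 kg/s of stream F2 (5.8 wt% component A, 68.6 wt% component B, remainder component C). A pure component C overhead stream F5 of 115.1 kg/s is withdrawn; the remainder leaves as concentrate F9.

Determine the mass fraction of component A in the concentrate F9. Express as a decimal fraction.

0.067

component A is not removed: 877.3×0.058 = 50.883 kg/s of component A enters F9.
Concentrate = 877.3 − 115.1 = 762.2 kg/s.
Mass fraction = 50.883/762.2 = 0.067.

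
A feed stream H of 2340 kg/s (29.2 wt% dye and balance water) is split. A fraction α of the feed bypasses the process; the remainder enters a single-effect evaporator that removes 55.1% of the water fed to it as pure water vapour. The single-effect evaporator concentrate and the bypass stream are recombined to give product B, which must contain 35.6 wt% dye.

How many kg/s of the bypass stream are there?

All 2340×0.292 = 683.28 kg/s of dye reaches B, so B = 683.28/0.356 = 1919.3 kg/s and vapour = 420.67 kg/s.
The evaporator receives (1−α)·2340 of feed at 0.708 water and removes 0.551 of that water:
0.551×0.708×(1−α)×2340 = 420.67
(1−α) = 420.67/912.85 = 0.4608;  α = 0.5392.
Bypass flow = 0.5392×2340 = 1261.6 kg/s.

1262 kg/s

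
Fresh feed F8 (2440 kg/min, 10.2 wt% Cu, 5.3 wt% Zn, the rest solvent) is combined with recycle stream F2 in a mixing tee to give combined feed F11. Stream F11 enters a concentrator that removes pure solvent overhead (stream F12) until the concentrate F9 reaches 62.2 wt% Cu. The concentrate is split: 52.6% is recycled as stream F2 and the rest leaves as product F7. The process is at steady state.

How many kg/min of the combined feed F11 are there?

2884 kg/min

Overall Cu balance (none leaves overhead): Cu in fresh feed = Cu in product, i.e. 2440×0.102 = (1−0.526)·F9·0.622.
F9 = 248.88/(0.622×0.474) = 844.15 kg/min.
Recycle F2 = 0.526×844.15 = 444.02 kg/min.
Combined feed F11 = 2440 + 444.02 = 2884 kg/min.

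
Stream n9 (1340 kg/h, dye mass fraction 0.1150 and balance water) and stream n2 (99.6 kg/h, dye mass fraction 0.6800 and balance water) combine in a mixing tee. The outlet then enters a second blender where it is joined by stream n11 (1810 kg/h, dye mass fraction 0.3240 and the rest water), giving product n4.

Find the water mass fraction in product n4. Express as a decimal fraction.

0.7513

Overall, product flow = 3249.6 kg/h.
water in = 1340×0.885 + 99.6×0.320 + 1810×0.676 = 2441.3 kg/h.
water fraction in n4 = 0.7513.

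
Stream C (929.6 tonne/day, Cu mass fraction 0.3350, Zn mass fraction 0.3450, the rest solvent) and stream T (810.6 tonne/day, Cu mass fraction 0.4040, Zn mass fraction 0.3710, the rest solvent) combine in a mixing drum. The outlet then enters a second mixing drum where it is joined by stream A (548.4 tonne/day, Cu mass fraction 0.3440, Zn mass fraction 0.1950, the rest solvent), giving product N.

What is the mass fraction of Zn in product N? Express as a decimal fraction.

Overall, product flow = 2288.6 tonne/day.
Zn in = 929.6×0.345 + 810.6×0.371 + 548.4×0.195 = 728.38 tonne/day.
Zn fraction in N = 0.3183.

0.3183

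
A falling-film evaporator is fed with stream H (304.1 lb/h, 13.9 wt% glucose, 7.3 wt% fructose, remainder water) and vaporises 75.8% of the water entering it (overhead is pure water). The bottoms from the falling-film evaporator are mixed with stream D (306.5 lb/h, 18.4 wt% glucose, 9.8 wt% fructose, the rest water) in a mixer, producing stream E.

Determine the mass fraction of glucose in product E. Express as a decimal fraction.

0.230

Vapour removed = 0.758×0.788×304.1 = 181.64 lb/h; concentrate = 122.46 lb/h.
glucose reaching the mixer = 42.27 (from concentrate) + 306.5×0.184 = 98.666 lb/h.
Product flow = 122.46 + 306.5 = 428.96 lb/h; glucose fraction = 0.230.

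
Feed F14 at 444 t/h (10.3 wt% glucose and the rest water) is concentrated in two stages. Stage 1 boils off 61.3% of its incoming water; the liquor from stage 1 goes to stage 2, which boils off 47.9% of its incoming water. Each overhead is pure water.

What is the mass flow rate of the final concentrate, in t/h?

126 t/h

water in feed = 444×0.897 = 398.27 t/h.
After stage 1: water left = (1−0.613)×398.27 = 154.13; stream total = 199.86 t/h.
After stage 2: water left = (1−0.479)×154.13 = 80.302; final concentrate = 126.03 t/h.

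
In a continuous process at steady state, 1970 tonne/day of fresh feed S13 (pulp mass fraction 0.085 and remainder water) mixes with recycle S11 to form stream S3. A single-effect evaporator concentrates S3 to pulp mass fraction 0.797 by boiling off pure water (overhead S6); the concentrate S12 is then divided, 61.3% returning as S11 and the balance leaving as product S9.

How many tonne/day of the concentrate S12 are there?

Overall pulp balance (none leaves overhead): pulp in fresh feed = pulp in product, i.e. 1970×0.085 = (1−0.613)·S12·0.797.
S12 = 167.45/(0.797×0.387) = 542.9 tonne/day.

542.9 tonne/day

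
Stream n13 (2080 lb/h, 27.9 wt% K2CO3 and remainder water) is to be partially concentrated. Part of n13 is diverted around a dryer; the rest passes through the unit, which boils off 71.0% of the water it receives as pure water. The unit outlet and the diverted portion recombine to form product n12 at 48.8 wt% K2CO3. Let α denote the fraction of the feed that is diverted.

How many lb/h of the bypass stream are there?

339.8 lb/h

All 2080×0.279 = 580.32 lb/h of K2CO3 reaches n12, so n12 = 580.32/0.488 = 1189.2 lb/h and vapour = 890.82 lb/h.
The evaporator receives (1−α)·2080 of feed at 0.721 water and removes 0.710 of that water:
0.710×0.721×(1−α)×2080 = 890.82
(1−α) = 890.82/1064.8 = 0.8366;  α = 0.1634.
Bypass flow = 0.1634×2080 = 339.81 lb/h.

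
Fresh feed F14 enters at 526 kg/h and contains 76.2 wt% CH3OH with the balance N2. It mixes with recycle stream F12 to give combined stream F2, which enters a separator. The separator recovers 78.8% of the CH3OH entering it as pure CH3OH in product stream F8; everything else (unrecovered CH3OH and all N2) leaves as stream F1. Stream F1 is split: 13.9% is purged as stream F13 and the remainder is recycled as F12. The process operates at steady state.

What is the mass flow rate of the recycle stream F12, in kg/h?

N2 enters only via F14 and leaves only via the purge: 526×0.238 = 0.139×(N2 in F1), and the separator passes all N2, so N2 in F2 = N2 in F1 = 900.63 kg/h.
CH3OH in F2: m_A = 526×0.762 + (1−0.139)·(1−0.788)·m_A, so m_A = 400.81/0.8175 = 490.31 kg/h.
F1 = (1−0.788)×490.31 + 900.63 = 1004.6 kg/h.
Recycle F12 = (1−0.139)×1004.6 = 864.94 kg/h.

864.9 kg/h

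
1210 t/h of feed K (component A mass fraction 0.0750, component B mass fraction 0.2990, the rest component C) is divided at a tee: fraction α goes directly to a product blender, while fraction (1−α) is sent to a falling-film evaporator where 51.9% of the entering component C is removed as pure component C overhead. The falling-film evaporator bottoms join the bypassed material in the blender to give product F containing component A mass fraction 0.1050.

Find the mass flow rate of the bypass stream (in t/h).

All 1210×0.075 = 90.75 t/h of component A reaches F, so F = 90.75/0.105 = 864.29 t/h and vapour = 345.71 t/h.
The evaporator receives (1−α)·1210 of feed at 0.626 component C and removes 0.519 of that component C:
0.519×0.626×(1−α)×1210 = 345.71
(1−α) = 345.71/393.12 = 0.8794;  α = 0.1206.
Bypass flow = 0.1206×1210 = 145.92 t/h.

145.9 t/h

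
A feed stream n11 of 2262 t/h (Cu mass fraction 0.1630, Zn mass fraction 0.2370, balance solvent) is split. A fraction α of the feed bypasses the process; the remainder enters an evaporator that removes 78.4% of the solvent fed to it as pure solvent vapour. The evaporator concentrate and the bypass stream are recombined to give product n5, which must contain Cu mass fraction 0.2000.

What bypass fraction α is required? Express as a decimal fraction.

0.607

All 2262×0.163 = 368.71 t/h of Cu reaches n5, so n5 = 368.71/0.200 = 1843.5 t/h and vapour = 418.47 t/h.
The evaporator receives (1−α)·2262 of feed at 0.600 solvent and removes 0.784 of that solvent:
0.784×0.600×(1−α)×2262 = 418.47
(1−α) = 418.47/1064 = 0.3933;  α = 0.6067.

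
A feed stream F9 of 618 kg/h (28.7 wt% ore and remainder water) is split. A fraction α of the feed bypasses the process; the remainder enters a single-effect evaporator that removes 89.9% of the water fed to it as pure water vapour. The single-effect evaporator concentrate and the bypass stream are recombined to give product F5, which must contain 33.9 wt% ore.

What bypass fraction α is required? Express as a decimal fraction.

0.761

All 618×0.287 = 177.37 kg/h of ore reaches F5, so F5 = 177.37/0.339 = 523.2 kg/h and vapour = 94.796 kg/h.
The evaporator receives (1−α)·618 of feed at 0.713 water and removes 0.899 of that water:
0.899×0.713×(1−α)×618 = 94.796
(1−α) = 94.796/396.13 = 0.2393;  α = 0.7607.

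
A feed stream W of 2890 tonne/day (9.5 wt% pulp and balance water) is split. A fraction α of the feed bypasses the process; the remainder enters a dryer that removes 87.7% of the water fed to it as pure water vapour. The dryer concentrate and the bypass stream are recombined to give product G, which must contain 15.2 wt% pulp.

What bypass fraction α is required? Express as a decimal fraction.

0.528

All 2890×0.095 = 274.55 tonne/day of pulp reaches G, so G = 274.55/0.152 = 1806.3 tonne/day and vapour = 1083.7 tonne/day.
The evaporator receives (1−α)·2890 of feed at 0.905 water and removes 0.877 of that water:
0.877×0.905×(1−α)×2890 = 1083.7
(1−α) = 1083.7/2293.7 = 0.4725;  α = 0.5275.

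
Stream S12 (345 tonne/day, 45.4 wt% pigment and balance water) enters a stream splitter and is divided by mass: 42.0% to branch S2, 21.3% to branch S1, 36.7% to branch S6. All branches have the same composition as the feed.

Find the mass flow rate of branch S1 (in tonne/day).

73.48 tonne/day

Branch S1 flow = 0.213×345 = 73.485 tonne/day.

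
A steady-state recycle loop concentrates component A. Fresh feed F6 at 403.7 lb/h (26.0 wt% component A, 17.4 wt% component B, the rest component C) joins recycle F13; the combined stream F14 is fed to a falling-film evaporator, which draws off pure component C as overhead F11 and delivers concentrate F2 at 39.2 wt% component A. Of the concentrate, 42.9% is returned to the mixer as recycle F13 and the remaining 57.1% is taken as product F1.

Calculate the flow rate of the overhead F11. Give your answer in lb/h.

Overall component A balance (none leaves overhead): component A in fresh feed = component A in product, i.e. 403.7×0.260 = (1−0.429)·F2·0.392.
F2 = 104.96/(0.392×0.571) = 468.93 lb/h.
Recycle F13 = 0.429×468.93 = 201.17 lb/h.
Combined feed F14 = 403.7 + 201.17 = 604.87 lb/h.
Overhead F11 = F14 − F2 = 604.87 − 468.93 = 135.94 lb/h.

135.9 lb/h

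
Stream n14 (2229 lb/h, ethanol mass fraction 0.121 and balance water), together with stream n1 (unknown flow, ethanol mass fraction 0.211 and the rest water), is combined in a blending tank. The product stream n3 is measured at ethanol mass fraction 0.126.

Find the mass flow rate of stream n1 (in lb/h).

Let n1 be the unknown flow. Total out = 2229 + n1.
ethanol balance: 269.71 + 0.211·n1 = 0.126·(2229 + n1)
(0.211 − 0.126)·n1 = 0.126×2229 − 269.71 = 11.145
n1 = 11.145 / 0.085 = 131.12 lb/h

131.1 lb/h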